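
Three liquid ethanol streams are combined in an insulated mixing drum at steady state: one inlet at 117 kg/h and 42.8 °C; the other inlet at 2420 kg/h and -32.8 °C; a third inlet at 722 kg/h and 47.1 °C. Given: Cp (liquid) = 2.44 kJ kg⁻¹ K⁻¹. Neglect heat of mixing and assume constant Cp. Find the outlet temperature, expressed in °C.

Energy balance with Q = 0: Σ ṁᵢCp,ᵢ(T_out − Tᵢ) = 0
Σ ṁᵢCp,ᵢTᵢ = 117×2.44×42.8 + 2420×2.44×-32.8 + 722×2.44×47.1 = -98484
Σ ṁᵢCp,ᵢ = 117×2.44 + 2420×2.44 + 722×2.44 = 7952
T_out = -98484 / 7952 = -12.385 °C

T_out = -12.4 °C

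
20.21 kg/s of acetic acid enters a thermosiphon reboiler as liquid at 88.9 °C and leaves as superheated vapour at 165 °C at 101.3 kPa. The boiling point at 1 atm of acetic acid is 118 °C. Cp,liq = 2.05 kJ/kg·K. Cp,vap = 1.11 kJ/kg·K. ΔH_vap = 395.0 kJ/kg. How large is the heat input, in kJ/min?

Q = 615000 kJ/min

liquid 88.9→118 °C: 59.655 kJ/kg
vaporisation at 118 °C: 395 kJ/kg
vapour 118→165 °C: 52.17 kJ/kg
Δh = 59.655 + 395 + 52.17 = 506.82 kJ/kg
Q = ṁ·Δh = 20.21 kg/s × 506.82 kJ/kg = 10243 kJ/s
|Q| = 10243 kW = 614580 kJ/min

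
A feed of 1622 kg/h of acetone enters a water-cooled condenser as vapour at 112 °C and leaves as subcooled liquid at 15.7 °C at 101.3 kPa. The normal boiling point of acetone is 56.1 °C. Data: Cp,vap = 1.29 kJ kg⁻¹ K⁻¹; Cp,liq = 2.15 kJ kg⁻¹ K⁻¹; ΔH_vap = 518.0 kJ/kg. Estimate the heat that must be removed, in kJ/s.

Q_c = 305 kJ/s

vapour 112→56.1 °C: -72.111 kJ/kg
condensation at 56.1 °C: -518 kJ/kg
liquid 56.1→15.7 °C: -86.86 kJ/kg
Δh = -72.111 + -518 + -86.86 = -676.97 kJ/kg
Q = ṁ·Δh = 1622 kg/h × -676.97 kJ/kg = -1.098e+06 kJ/h
|Q| = 305.01 kW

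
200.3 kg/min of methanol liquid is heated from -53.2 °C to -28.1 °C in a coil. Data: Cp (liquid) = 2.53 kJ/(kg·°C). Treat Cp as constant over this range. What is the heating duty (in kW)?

Q = ṁ·Cp·ΔT = 200.3 × 2.53 × (-28.1 − -53.2) = 12720 kJ/min
Converting: 12720 / 60 s = 211.99 kW

Q = 212 kW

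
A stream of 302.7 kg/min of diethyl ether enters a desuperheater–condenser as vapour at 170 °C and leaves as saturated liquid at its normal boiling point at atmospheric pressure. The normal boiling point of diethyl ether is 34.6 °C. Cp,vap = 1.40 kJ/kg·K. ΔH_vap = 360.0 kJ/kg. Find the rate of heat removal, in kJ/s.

vapour 170→34.6 °C: -189.56 kJ/kg
condensation at 34.6 °C: -360 kJ/kg
Δh = -189.56 + -360 = -549.56 kJ/kg
Q = ṁ·Δh = 302.7 kg/min × -549.56 kJ/kg = -166350 kJ/min
|Q| = 2772.5 kW

Q_c = 2770 kJ/s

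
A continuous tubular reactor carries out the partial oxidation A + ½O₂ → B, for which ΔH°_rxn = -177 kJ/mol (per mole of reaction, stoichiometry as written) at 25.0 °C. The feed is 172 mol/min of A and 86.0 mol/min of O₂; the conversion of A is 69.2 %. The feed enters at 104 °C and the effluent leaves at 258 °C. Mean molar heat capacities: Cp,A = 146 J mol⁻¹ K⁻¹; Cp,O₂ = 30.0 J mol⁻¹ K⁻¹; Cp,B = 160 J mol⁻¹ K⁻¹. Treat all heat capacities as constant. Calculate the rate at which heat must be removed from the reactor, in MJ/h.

Q_out = 1010 MJ/h

Extent of reaction ξ = 0.692 × 172 = 119.02 mol/min
Reaction term: ξ·ΔH°_rxn = 119.02 × -177 = -21067 kJ/min
Sensible, feed 104→25 °C: -2187.7 kJ/min
Outlet flows (mol/min): A 52.976, O₂ 26.488, B 119.02
Sensible, products 25→258 °C: 6424.5 kJ/min
Q = ΔH = -16830 kJ/min = -280.51 kW
Heat removed = 1009.8 MJ/h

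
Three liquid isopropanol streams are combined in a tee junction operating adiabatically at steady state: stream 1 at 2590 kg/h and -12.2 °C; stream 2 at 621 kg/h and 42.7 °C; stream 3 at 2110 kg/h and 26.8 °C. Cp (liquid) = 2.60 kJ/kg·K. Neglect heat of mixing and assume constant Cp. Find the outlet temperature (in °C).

No heat crosses the boundary, so H_out = H_in.
Σ ṁᵢCp,ᵢTᵢ = 2590×2.60×-12.2 + 621×2.60×42.7 + 2110×2.60×26.8 = 133810
Σ ṁᵢCp,ᵢ = 2590×2.60 + 621×2.60 + 2110×2.60 = 13835
T_out = 133810 / 13835 = 9.6724 °C

T_out = 9.67 °C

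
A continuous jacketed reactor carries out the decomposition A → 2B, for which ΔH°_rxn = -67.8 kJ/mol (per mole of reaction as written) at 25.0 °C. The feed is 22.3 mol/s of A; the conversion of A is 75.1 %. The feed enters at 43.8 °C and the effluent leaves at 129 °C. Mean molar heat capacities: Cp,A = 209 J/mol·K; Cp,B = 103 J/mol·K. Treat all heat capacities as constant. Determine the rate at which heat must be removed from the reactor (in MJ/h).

Q_out = 2680 MJ/h

Extent of reaction ξ = 0.751 × 22.3 = 16.747 mol/s
Reaction term: ξ·ΔH°_rxn = 16.747 × -67.8 = -1135.5 kJ/s
Sensible, feed 43.8→25 °C: -87.621 kJ/s
Outlet flows (mol/s): A 5.5527, B 33.495
Sensible, products 25→129 °C: 479.49 kJ/s
Q = ΔH = -743.6 kJ/s = -743.6 kW
Heat removed = 2677 MJ/h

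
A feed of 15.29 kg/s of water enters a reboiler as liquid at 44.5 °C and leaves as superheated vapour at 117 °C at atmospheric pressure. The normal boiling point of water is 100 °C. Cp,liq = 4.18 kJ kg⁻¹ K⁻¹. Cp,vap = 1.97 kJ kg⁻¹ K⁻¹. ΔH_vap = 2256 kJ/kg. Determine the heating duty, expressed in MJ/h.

Q = 139000 MJ/h

liquid 44.5→100 °C: 231.99 kJ/kg
vaporisation at 100 °C: 2256 kJ/kg
vapour 100→117 °C: 33.49 kJ/kg
Δh = 231.99 + 2256 + 33.49 = 2521.5 kJ/kg
Q = ṁ·Δh = 15.29 kg/s × 2521.5 kJ/kg = 38553 kJ/s
|Q| = 38553 kW = 138790 MJ/h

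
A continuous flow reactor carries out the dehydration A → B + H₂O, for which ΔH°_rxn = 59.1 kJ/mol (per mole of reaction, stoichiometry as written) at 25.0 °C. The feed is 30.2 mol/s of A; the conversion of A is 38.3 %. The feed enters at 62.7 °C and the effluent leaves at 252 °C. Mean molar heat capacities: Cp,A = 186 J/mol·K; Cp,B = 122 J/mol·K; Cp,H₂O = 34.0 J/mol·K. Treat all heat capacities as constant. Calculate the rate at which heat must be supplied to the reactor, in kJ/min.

Extent of reaction ξ = 0.383 × 30.2 = 11.567 mol/s
Reaction term: ξ·ΔH°_rxn = 11.567 × 59.1 = 683.59 kJ/s
Sensible, feed 62.7→25 °C: -211.77 kJ/s
Outlet flows (mol/s): A 18.633, B 11.567, H₂O 11.567
Sensible, products 25→252 °C: 1196.3 kJ/s
Q = ΔH = 1668.2 kJ/s = 1668.2 kW
Heat supplied = 100090 kJ/min

Q_in = 100000 kJ/min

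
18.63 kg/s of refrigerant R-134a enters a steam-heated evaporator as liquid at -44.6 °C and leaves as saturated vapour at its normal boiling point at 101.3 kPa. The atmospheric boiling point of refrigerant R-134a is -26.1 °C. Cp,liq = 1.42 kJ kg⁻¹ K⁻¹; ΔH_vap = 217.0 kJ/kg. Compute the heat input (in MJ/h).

Q = 16300 MJ/h

liquid -44.6→-26.1 °C: 26.27 kJ/kg
vaporisation at -26.1 °C: 217 kJ/kg
Δh = 26.27 + 217 = 243.27 kJ/kg
Q = ṁ·Δh = 18.63 kg/s × 243.27 kJ/kg = 4532.1 kJ/s
|Q| = 4532.1 kW = 16316 MJ/h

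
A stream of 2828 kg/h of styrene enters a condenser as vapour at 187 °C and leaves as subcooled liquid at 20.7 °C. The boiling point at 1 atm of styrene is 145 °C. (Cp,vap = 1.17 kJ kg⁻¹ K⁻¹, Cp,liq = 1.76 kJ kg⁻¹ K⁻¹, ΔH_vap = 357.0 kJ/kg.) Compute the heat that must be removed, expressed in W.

vapour 187→145 °C: -49.14 kJ/kg
condensation at 145 °C: -357 kJ/kg
liquid 145→20.7 °C: -218.77 kJ/kg
Δh = -49.14 + -357 + -218.77 = -624.91 kJ/kg
Q = ṁ·Δh = 2828 kg/h × -624.91 kJ/kg = -1.7672e+06 kJ/h
|Q| = 490.9 kW = 490900 W

Q_c = 491000 W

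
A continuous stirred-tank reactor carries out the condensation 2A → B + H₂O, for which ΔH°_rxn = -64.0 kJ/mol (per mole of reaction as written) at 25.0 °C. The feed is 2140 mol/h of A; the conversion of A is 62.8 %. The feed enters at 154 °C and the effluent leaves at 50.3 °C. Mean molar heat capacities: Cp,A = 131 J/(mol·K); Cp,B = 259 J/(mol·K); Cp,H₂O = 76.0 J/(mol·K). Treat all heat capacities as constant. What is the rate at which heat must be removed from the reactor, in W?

Extent of reaction ξ = 0.628 × 2140 / 2 = 671.96 mol/h
Reaction term: ξ·ΔH°_rxn = 671.96 × -64.0 = -43005 kJ/h
Sensible, feed 154→25 °C: -36164 kJ/h
Outlet flows (mol/h): A 796.08, B 671.96, H₂O 671.96
Sensible, products 25→50.3 °C: 8333.6 kJ/h
Q = ΔH = -70836 kJ/h = -19.677 kW
Heat removed = 19677 W

Q_out = 19700 W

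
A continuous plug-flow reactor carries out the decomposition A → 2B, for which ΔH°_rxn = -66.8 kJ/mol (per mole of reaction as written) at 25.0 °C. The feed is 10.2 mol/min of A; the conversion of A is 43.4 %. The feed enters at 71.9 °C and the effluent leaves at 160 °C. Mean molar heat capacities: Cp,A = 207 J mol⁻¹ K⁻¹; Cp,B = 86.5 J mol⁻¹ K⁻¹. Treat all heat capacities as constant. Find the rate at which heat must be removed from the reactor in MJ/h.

Extent of reaction ξ = 0.434 × 10.2 = 4.4268 mol/min
Reaction term: ξ·ΔH°_rxn = 4.4268 × -66.8 = -295.71 kJ/min
Sensible, feed 71.9→25 °C: -99.025 kJ/min
Outlet flows (mol/min): A 5.7732, B 8.8536
Sensible, products 25→160 °C: 264.72 kJ/min
Q = ΔH = -130.01 kJ/min = -2.1669 kW
Heat removed = 7.8009 MJ/h

Q_out = 7.80 MJ/h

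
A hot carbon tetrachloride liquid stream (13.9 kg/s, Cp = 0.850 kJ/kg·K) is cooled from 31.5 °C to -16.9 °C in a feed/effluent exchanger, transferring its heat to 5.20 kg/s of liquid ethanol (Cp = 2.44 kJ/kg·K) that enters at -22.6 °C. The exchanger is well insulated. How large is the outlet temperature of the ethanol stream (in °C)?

Heat released by hot stream: Q = 13.9 × 0.850 × (31.5 − -16.9) = 571.85 kJ/s
Energy balance on cold side (adiabatic exchanger): Q = ṁ_c·Cp_c·(T_c,out − T_c,in)
T_c,out = -22.6 + 571.85/(5.20 × 2.44) = 22.47 °C

T_c,out = 22.5 °C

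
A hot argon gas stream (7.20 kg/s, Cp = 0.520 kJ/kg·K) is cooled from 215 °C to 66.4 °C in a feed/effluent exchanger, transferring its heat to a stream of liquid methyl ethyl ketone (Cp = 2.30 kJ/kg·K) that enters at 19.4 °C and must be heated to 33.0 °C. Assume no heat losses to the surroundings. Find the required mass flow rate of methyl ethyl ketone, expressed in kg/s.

ṁ_c = 17.8 kg/s

Heat released by hot stream: Q = 7.20 × 0.520 × (215 − 66.4) = 556.36 kJ/s
Energy balance on cold side (adiabatic exchanger): Q = ṁ_c·Cp_c·(T_c,out − T_c,in)
ṁ_c = 556.36 / [2.30 × (33.0 − 19.4)] = 17.786 kg/s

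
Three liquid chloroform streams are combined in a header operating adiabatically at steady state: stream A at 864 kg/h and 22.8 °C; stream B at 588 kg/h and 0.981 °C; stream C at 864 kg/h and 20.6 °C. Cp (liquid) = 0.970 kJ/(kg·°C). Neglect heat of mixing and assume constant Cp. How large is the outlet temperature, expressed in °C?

Adiabatic, steady state ⇒ Σ ṁᵢCp,ᵢ(T_out − Tᵢ) = 0
T_out = Σ ṁᵢCp,ᵢTᵢ / Σ ṁᵢCp,ᵢ
      = 36932 / 2246.5 = 16.44 °C

T_out = 16.4 °C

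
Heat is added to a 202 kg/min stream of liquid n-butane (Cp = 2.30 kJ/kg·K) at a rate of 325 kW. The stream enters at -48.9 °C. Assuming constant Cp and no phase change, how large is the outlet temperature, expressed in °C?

Q = 325 kW = 19500 kJ/min
ΔT = Q/(ṁ·Cp) = 19500/(202×2.30) = 41.972 K
T_out = -48.9 + 41.972 = -6.9284 °C

T_out = -6.93 °C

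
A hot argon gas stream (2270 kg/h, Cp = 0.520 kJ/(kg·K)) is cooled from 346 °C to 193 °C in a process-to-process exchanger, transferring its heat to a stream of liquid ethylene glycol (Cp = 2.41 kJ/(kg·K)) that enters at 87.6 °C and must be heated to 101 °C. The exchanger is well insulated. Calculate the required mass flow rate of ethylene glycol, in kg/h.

ṁ_c = 5590 kg/h

Heat released by hot stream: Q = 2270 × 0.520 × (346 − 193) = 180600 kJ/h
Energy balance on cold side (adiabatic exchanger): Q = ṁ_c·Cp_c·(T_c,out − T_c,in)
ṁ_c = 180600 / [2.41 × (101 − 87.6)] = 5592.4 kg/h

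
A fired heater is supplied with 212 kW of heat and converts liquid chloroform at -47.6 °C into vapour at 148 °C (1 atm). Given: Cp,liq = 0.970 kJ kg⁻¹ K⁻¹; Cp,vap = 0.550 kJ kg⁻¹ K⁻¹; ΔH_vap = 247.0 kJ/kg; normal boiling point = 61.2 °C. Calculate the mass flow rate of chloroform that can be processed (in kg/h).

ṁ = 1910 kg/h

Δh = 0.970×(61.2−-47.6) + 247.0 + 0.550×(148−61.2) = 400.28 kJ/kg
Q = 212 kW = 212 kJ/s = 763200 kJ/h
ṁ = Q/Δh = 763200 / 400.28 = 1906.7 kg/h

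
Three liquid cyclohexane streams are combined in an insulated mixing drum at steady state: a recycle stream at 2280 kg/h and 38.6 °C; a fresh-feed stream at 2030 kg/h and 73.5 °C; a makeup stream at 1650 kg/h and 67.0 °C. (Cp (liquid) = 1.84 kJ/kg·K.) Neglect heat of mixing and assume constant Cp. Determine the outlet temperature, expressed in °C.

Energy balance with Q = 0: Σ ṁᵢCp,ᵢ(T_out − Tᵢ) = 0
Σ ṁᵢCp,ᵢTᵢ = 2280×1.84×38.6 + 2030×1.84×73.5 + 1650×1.84×67.0 = 639880
Σ ṁᵢCp,ᵢ = 2280×1.84 + 2030×1.84 + 1650×1.84 = 10966
T_out = 639880 / 10966 = 58.349 °C

T_out = 58.3 °C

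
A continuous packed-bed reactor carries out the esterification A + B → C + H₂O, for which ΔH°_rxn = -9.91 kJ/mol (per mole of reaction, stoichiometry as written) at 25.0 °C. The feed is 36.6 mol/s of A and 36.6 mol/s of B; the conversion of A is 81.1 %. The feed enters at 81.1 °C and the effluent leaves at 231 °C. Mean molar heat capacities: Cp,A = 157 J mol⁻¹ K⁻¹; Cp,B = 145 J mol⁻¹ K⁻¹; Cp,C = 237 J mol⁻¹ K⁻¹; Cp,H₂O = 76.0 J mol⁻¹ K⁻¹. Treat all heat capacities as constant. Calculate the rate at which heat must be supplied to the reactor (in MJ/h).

Extent of reaction ξ = 0.811 × 36.6 = 29.683 mol/s
Reaction term: ξ·ΔH°_rxn = 29.683 × -9.91 = -294.15 kJ/s
Sensible, feed 81.1→25 °C: -620.08 kJ/s
Outlet flows (mol/s): A 6.9174, B 6.9174, C 29.683, H₂O 29.683
Sensible, products 25→231 °C: 2344.2 kJ/s
Q = ΔH = 1430 kJ/s = 1430 kW
Heat supplied = 5147.9 MJ/h

Q_in = 5150 MJ/h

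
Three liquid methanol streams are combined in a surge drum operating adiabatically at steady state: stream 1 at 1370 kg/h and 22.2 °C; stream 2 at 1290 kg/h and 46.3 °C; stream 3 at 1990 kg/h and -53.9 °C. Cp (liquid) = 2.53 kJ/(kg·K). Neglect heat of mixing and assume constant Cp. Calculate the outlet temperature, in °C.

No heat crosses the boundary, so H_out = H_in.
Σ ṁᵢCp,ᵢTᵢ = 1370×2.53×22.2 + 1290×2.53×46.3 + 1990×2.53×-53.9 = -43314
Σ ṁᵢCp,ᵢ = 1370×2.53 + 1290×2.53 + 1990×2.53 = 11764
T_out = -43314 / 11764 = -3.6817 °C

T_out = -3.68 °C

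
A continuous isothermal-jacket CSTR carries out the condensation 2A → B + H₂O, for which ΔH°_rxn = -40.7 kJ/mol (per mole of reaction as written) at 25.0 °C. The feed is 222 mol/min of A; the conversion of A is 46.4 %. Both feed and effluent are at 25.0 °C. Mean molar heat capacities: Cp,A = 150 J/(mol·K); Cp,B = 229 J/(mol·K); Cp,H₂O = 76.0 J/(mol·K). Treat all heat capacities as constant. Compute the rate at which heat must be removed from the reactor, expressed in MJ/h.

Q_out = 126 MJ/h

Extent of reaction ξ = 0.464 × 222 / 2 = 51.504 mol/min
Reaction term: ξ·ΔH°_rxn = 51.504 × -40.7 = -2096.2 kJ/min
Q = ΔH = -2096.2 kJ/min = -34.937 kW
Heat removed = 125.77 MJ/h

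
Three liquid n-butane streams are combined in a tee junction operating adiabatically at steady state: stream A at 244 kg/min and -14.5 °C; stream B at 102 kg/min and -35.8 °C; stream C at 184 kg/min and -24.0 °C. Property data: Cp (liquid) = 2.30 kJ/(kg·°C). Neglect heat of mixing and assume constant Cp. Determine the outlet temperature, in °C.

T_out = -21.9 °C

Adiabatic, steady state ⇒ Σ ṁᵢCp,ᵢ(T_out − Tᵢ) = 0
T_out = Σ ṁᵢCp,ᵢTᵢ / Σ ṁᵢCp,ᵢ
      = -26693 / 1219 = -21.897 °C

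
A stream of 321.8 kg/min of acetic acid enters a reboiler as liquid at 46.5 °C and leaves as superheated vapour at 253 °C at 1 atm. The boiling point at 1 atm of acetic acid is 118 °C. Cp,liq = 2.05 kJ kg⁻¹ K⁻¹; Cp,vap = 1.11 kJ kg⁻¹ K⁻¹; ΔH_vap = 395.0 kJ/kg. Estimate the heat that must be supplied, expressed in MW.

liquid 46.5→118 °C: 146.57 kJ/kg
vaporisation at 118 °C: 395 kJ/kg
vapour 118→253 °C: 149.85 kJ/kg
Δh = 146.57 + 395 + 149.85 = 691.42 kJ/kg
Q = ṁ·Δh = 321.8 kg/min × 691.42 kJ/kg = 222500 kJ/min
|Q| = 3708.3 kW = 3.7083 MW

Q = 3.71 MW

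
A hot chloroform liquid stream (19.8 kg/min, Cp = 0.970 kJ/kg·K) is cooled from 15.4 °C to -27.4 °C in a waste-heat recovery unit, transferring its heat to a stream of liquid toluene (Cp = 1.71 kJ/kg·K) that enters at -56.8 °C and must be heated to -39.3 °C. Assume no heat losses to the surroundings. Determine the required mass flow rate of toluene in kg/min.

ṁ_c = 27.5 kg/min

Heat released by hot stream: Q = 19.8 × 0.970 × (15.4 − -27.4) = 822.02 kJ/min
Energy balance on cold side (adiabatic exchanger): Q = ṁ_c·Cp_c·(T_c,out − T_c,in)
ṁ_c = 822.02 / [1.71 × (-39.3 − -56.8)] = 27.469 kg/min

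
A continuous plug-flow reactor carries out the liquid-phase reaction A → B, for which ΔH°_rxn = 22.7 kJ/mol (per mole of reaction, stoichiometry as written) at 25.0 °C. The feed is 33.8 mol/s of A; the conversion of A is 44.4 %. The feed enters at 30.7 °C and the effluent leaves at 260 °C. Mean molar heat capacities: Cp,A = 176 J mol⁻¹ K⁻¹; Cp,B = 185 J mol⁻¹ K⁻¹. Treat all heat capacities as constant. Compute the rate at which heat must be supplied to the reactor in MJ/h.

Extent of reaction ξ = 0.444 × 33.8 = 15.007 mol/s
Reaction term: ξ·ΔH°_rxn = 15.007 × 22.7 = 340.66 kJ/s
Sensible, feed 30.7→25 °C: -33.908 kJ/s
Outlet flows (mol/s): A 18.793, B 15.007
Sensible, products 25→260 °C: 1429.7 kJ/s
Q = ΔH = 1736.5 kJ/s = 1736.5 kW
Heat supplied = 6251.3 MJ/h

Q_in = 6250 MJ/h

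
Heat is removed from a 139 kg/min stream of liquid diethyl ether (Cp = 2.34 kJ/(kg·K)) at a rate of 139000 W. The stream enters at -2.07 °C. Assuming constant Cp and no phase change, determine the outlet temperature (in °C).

Q = 139000 W = 8340 kJ/min
ΔT = Q/(ṁ·Cp) = 8340/(139×2.34) = 25.641 K
T_out = -2.07 − 25.641 = -27.711 °C

T_out = -27.7 °C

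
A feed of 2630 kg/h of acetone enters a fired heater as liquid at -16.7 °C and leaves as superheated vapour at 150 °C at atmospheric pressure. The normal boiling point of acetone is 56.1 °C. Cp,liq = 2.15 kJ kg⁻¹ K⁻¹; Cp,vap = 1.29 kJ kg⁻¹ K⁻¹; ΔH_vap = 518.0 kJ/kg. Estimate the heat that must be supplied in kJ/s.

Q = 581 kJ/s

liquid -16.7→56.1 °C: 156.52 kJ/kg
vaporisation at 56.1 °C: 518 kJ/kg
vapour 56.1→150 °C: 121.13 kJ/kg
Δh = 156.52 + 518 + 121.13 = 795.65 kJ/kg
Q = ṁ·Δh = 2630 kg/h × 795.65 kJ/kg = 2.0926e+06 kJ/h
|Q| = 581.27 kW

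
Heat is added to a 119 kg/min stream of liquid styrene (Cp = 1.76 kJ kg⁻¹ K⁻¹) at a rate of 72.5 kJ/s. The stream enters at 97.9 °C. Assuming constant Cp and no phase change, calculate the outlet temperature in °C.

Q = 72.5 kJ/s = 4350 kJ/min
ΔT = Q/(ṁ·Cp) = 4350/(119×1.76) = 20.77 K
T_out = 97.9 + 20.77 = 118.67 °C

T_out = 119 °C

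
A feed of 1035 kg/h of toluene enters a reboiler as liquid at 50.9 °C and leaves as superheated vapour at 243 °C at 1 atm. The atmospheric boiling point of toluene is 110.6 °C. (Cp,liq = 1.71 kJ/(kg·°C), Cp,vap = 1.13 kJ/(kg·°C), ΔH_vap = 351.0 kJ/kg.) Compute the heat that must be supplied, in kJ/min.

Q = 10400 kJ/min

liquid 50.9→110.6 °C: 102.09 kJ/kg
vaporisation at 110.6 °C: 351 kJ/kg
vapour 110.6→243 °C: 149.61 kJ/kg
Δh = 102.09 + 351 + 149.61 = 602.7 kJ/kg
Q = ṁ·Δh = 1035 kg/h × 602.7 kJ/kg = 623790 kJ/h
|Q| = 173.28 kW = 10397 kJ/min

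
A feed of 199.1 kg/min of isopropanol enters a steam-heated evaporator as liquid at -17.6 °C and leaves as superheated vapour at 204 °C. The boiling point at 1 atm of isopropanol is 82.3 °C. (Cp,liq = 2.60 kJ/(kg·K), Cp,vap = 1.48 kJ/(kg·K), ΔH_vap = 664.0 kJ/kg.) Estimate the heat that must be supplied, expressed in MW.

liquid -17.6→82.3 °C: 259.74 kJ/kg
vaporisation at 82.3 °C: 664 kJ/kg
vapour 82.3→204 °C: 180.12 kJ/kg
Δh = 259.74 + 664 + 180.12 = 1103.9 kJ/kg
Q = ṁ·Δh = 199.1 kg/min × 1103.9 kJ/kg = 219780 kJ/min
|Q| = 3663 kW = 3.663 MW

Q = 3.66 MW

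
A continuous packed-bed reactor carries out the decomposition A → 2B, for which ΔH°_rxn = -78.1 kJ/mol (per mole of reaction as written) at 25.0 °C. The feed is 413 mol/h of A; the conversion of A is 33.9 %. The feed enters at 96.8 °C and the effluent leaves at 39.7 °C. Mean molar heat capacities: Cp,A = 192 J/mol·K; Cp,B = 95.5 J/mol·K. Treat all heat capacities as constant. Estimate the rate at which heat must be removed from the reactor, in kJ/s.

Q_out = 4.30 kJ/s

Extent of reaction ξ = 0.339 × 413 = 140.01 mol/h
Reaction term: ξ·ΔH°_rxn = 140.01 × -78.1 = -10935 kJ/h
Sensible, feed 96.8→25 °C: -5693.5 kJ/h
Outlet flows (mol/h): A 272.99, B 280.01
Sensible, products 25→39.7 °C: 1163.6 kJ/h
Q = ΔH = -15464 kJ/h = -4.2957 kW
Heat removed = 4.2957 kJ/s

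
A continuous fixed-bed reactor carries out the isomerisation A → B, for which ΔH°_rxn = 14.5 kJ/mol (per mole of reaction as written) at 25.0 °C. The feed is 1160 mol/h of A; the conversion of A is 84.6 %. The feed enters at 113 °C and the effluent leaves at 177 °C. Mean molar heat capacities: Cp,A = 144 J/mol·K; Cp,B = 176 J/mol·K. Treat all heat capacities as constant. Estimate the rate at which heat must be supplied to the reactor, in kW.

Q_in = 8.25 kW

Extent of reaction ξ = 0.846 × 1160 = 981.36 mol/h
Reaction term: ξ·ΔH°_rxn = 981.36 × 14.5 = 14230 kJ/h
Sensible, feed 113→25 °C: -14700 kJ/h
Outlet flows (mol/h): A 178.64, B 981.36
Sensible, products 25→177 °C: 30163 kJ/h
Q = ΔH = 29694 kJ/h = 8.2482 kW
Heat supplied = 8.2482 kW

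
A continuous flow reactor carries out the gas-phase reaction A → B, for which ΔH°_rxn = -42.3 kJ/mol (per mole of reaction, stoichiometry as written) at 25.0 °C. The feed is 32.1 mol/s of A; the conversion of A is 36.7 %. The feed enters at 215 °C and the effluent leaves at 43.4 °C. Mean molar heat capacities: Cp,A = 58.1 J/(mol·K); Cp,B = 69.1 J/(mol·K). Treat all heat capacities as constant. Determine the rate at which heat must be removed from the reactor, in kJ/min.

Q_out = 49000 kJ/min

Extent of reaction ξ = 0.367 × 32.1 = 11.781 mol/s
Reaction term: ξ·ΔH°_rxn = 11.781 × -42.3 = -498.32 kJ/s
Sensible, feed 215→25 °C: -354.35 kJ/s
Outlet flows (mol/s): A 20.319, B 11.781
Sensible, products 25→43.4 °C: 36.701 kJ/s
Q = ΔH = -815.97 kJ/s = -815.97 kW
Heat removed = 48958 kJ/min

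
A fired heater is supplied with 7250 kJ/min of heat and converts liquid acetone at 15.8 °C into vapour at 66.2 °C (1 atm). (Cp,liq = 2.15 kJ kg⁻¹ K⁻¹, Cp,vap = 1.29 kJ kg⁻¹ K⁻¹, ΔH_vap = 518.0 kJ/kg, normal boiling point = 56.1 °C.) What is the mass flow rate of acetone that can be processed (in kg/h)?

ṁ = 704 kg/h

Δh = 2.15×(56.1−15.8) + 518.0 + 1.29×(66.2−56.1) = 617.67 kJ/kg
Q = 7250 kJ/min = 120.83 kJ/s = 435000 kJ/h
ṁ = Q/Δh = 435000 / 617.67 = 704.25 kg/h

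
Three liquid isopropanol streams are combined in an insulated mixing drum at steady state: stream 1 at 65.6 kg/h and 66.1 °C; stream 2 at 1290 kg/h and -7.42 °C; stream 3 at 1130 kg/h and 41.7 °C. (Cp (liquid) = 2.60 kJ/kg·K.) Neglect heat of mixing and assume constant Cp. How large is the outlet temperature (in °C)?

T_out = 16.9 °C

No heat crosses the boundary, so H_out = H_in.
Σ ṁᵢCp,ᵢTᵢ = 65.6×2.60×66.1 + 1290×2.60×-7.42 + 1130×2.60×41.7 = 108900
Σ ṁᵢCp,ᵢ = 65.6×2.60 + 1290×2.60 + 1130×2.60 = 6462.6
T_out = 108900 / 6462.6 = 16.851 °C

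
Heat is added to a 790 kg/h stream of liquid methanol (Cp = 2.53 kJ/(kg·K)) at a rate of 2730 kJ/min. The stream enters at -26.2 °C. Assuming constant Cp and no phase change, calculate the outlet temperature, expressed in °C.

Q = 2730 kJ/min = 163800 kJ/h
ΔT = Q/(ṁ·Cp) = 163800/(790×2.53) = 81.953 K
T_out = -26.2 + 81.953 = 55.753 °C

T_out = 55.8 °C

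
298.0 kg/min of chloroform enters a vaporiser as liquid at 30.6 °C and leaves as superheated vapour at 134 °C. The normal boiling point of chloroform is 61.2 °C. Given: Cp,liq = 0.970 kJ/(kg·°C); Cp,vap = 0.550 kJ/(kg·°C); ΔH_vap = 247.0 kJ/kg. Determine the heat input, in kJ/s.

liquid 30.6→61.2 °C: 29.682 kJ/kg
vaporisation at 61.2 °C: 247 kJ/kg
vapour 61.2→134 °C: 40.04 kJ/kg
Δh = 29.682 + 247 + 40.04 = 316.72 kJ/kg
Q = ṁ·Δh = 298.0 kg/min × 316.72 kJ/kg = 94383 kJ/min
|Q| = 1573.1 kW

Q = 1570 kJ/s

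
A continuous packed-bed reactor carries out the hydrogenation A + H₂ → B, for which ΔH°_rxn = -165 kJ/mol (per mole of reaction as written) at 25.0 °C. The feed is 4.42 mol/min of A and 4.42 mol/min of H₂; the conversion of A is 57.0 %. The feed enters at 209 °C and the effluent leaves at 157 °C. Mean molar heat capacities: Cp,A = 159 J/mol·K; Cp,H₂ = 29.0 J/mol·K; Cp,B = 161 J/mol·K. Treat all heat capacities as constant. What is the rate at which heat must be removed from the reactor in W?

Extent of reaction ξ = 0.570 × 4.42 = 2.5194 mol/min
Reaction term: ξ·ΔH°_rxn = 2.5194 × -165 = -415.7 kJ/min
Sensible, feed 209→25 °C: -152.9 kJ/min
Outlet flows (mol/min): A 1.9006, H₂ 1.9006, B 2.5194
Sensible, products 25→157 °C: 100.71 kJ/min
Q = ΔH = -467.89 kJ/min = -7.7982 kW
Heat removed = 7798.2 W

Q_out = 7800 W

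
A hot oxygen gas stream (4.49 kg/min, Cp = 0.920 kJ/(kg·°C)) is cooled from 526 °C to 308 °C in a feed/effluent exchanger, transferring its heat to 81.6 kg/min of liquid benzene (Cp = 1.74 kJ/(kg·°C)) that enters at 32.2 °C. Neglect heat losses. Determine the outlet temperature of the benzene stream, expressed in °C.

T_c,out = 38.5 °C

Heat released by hot stream: Q = 4.49 × 0.920 × (526 − 308) = 900.51 kJ/min
Energy balance on cold side (adiabatic exchanger): Q = ṁ_c·Cp_c·(T_c,out − T_c,in)
T_c,out = 32.2 + 900.51/(81.6 × 1.74) = 38.542 °C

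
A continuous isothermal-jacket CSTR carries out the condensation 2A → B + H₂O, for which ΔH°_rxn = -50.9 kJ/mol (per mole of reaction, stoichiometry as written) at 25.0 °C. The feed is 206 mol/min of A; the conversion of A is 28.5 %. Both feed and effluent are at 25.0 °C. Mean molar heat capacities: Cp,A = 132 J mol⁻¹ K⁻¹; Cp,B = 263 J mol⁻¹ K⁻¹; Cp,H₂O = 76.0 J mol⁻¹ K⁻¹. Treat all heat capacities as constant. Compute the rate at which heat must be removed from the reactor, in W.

Q_out = 24900 W

Extent of reaction ξ = 0.285 × 206 / 2 = 29.355 mol/min
Reaction term: ξ·ΔH°_rxn = 29.355 × -50.9 = -1494.2 kJ/min
Q = ΔH = -1494.2 kJ/min = -24.903 kW
Heat removed = 24903 W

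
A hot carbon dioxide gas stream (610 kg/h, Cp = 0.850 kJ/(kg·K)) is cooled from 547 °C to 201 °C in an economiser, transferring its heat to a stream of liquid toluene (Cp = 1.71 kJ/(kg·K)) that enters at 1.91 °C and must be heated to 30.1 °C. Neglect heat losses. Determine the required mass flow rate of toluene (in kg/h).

ṁ_c = 3720 kg/h

Heat released by hot stream: Q = 610 × 0.850 × (547 − 201) = 179400 kJ/h
Energy balance on cold side (adiabatic exchanger): Q = ṁ_c·Cp_c·(T_c,out − T_c,in)
ṁ_c = 179400 / [1.71 × (30.1 − 1.91)] = 3721.6 kg/h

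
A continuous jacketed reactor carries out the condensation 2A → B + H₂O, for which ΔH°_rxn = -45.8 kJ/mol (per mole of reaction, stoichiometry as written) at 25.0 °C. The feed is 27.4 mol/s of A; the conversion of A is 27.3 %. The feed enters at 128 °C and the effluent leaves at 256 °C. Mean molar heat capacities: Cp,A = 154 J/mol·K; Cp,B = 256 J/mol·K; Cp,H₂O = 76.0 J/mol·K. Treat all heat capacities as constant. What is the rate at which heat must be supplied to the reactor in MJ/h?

Extent of reaction ξ = 0.273 × 27.4 / 2 = 3.7401 mol/s
Reaction term: ξ·ΔH°_rxn = 3.7401 × -45.8 = -171.3 kJ/s
Sensible, feed 128→25 °C: -434.62 kJ/s
Outlet flows (mol/s): A 19.92, B 3.7401, H₂O 3.7401
Sensible, products 25→256 °C: 995.46 kJ/s
Q = ΔH = 389.55 kJ/s = 389.55 kW
Heat supplied = 1402.4 MJ/h

Q_in = 1400 MJ/h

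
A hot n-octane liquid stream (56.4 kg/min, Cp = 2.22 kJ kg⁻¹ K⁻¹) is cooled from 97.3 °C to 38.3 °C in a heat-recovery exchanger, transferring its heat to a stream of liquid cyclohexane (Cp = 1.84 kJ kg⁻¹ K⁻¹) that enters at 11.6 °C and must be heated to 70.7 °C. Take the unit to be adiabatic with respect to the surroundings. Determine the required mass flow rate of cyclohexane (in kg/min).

Heat released by hot stream: Q = 56.4 × 2.22 × (97.3 − 38.3) = 7387.3 kJ/min
Energy balance on cold side (adiabatic exchanger): Q = ṁ_c·Cp_c·(T_c,out − T_c,in)
ṁ_c = 7387.3 / [1.84 × (70.7 − 11.6)] = 67.933 kg/min

ṁ_c = 67.9 kg/min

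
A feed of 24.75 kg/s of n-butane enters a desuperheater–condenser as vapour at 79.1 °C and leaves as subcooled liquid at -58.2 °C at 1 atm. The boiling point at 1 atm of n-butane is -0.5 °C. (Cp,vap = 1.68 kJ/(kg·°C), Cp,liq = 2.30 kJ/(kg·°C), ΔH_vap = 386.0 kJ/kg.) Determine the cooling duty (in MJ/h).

Q_c = 58100 MJ/h

vapour 79.1→-0.5 °C: -133.73 kJ/kg
condensation at -0.5 °C: -386 kJ/kg
liquid -0.5→-58.2 °C: -132.71 kJ/kg
Δh = -133.73 + -386 + -132.71 = -652.44 kJ/kg
Q = ṁ·Δh = 24.75 kg/s × -652.44 kJ/kg = -16148 kJ/s
|Q| = 16148 kW = 58132 MJ/h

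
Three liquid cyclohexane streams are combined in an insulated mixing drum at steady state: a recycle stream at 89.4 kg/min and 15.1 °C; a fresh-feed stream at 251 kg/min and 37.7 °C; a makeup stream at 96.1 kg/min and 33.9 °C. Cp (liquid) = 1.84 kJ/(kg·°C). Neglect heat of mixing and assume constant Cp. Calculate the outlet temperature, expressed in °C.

Adiabatic, steady state ⇒ Σ ṁᵢCp,ᵢ(T_out − Tᵢ) = 0
T_out = Σ ṁᵢCp,ᵢTᵢ / Σ ṁᵢCp,ᵢ
      = 25890 / 803.16 = 32.235 °C

T_out = 32.2 °C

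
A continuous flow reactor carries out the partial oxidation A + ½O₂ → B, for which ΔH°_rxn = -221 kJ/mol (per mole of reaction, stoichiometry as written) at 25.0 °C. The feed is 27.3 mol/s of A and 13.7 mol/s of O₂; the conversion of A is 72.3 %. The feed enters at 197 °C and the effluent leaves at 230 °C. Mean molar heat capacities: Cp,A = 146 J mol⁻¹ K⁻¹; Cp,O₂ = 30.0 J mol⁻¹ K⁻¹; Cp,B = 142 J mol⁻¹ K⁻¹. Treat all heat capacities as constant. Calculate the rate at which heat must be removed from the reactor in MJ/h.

Extent of reaction ξ = 0.723 × 27.3 = 19.738 mol/s
Reaction term: ξ·ΔH°_rxn = 19.738 × -221 = -4362.1 kJ/s
Sensible, feed 197→25 °C: -756.25 kJ/s
Outlet flows (mol/s): A 7.5621, O₂ 3.831, B 19.738
Sensible, products 25→230 °C: 824.46 kJ/s
Q = ΔH = -4293.9 kJ/s = -4293.9 kW
Heat removed = 15458 MJ/h

Q_out = 15500 MJ/h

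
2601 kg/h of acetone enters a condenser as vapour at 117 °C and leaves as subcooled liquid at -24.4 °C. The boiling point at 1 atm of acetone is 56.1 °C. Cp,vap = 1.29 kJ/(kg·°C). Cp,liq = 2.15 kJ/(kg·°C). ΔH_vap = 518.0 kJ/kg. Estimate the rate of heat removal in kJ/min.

vapour 117→56.1 °C: -78.561 kJ/kg
condensation at 56.1 °C: -518 kJ/kg
liquid 56.1→-24.4 °C: -173.07 kJ/kg
Δh = -78.561 + -518 + -173.07 = -769.64 kJ/kg
Q = ṁ·Δh = 2601 kg/h × -769.64 kJ/kg = -2.0018e+06 kJ/h
|Q| = 556.06 kW = 33364 kJ/min

Q_c = 33400 kJ/min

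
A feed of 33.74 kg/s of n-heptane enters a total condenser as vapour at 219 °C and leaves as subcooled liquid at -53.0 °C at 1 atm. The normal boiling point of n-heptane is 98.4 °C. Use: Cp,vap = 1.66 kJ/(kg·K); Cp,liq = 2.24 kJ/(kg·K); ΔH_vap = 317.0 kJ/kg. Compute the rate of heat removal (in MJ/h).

vapour 219→98.4 °C: -200.2 kJ/kg
condensation at 98.4 °C: -317 kJ/kg
liquid 98.4→-53.0 °C: -339.14 kJ/kg
Δh = -200.2 + -317 + -339.14 = -856.33 kJ/kg
Q = ṁ·Δh = 33.74 kg/s × -856.33 kJ/kg = -28893 kJ/s
|Q| = 28893 kW = 104010 MJ/h

Q_c = 104000 MJ/h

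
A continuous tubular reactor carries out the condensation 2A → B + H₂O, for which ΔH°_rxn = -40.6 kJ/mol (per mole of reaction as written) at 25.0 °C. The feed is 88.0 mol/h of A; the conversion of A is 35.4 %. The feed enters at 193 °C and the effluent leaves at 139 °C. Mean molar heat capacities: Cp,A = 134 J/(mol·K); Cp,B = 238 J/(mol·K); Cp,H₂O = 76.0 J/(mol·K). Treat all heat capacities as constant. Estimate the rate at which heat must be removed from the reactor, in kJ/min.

Q_out = 19.8 kJ/min

Extent of reaction ξ = 0.354 × 88.0 / 2 = 15.576 mol/h
Reaction term: ξ·ΔH°_rxn = 15.576 × -40.6 = -632.39 kJ/h
Sensible, feed 193→25 °C: -1981.1 kJ/h
Outlet flows (mol/h): A 56.848, B 15.576, H₂O 15.576
Sensible, products 25→139 °C: 1426 kJ/h
Q = ΔH = -1187.5 kJ/h = -0.32985 kW
Heat removed = 19.791 kJ/min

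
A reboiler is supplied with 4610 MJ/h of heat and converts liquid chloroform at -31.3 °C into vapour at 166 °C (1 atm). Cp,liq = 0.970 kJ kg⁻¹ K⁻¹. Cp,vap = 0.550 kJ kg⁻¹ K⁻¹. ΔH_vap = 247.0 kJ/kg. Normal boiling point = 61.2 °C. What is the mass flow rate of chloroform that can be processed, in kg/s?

Δh = 0.970×(61.2−-31.3) + 247.0 + 0.550×(166−61.2) = 394.37 kJ/kg
Q = 4610 MJ/h = 1280.6 kJ/s = 1280.6 kJ/s
ṁ = Q/Δh = 1280.6 / 394.37 = 3.2471 kg/s

ṁ = 3.25 kg/s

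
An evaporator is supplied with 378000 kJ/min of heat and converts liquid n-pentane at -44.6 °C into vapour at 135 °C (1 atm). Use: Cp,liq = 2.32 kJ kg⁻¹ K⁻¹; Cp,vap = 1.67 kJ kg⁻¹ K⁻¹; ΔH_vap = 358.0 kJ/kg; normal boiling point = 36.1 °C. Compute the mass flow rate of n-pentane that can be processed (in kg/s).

Δh = 2.32×(36.1−-44.6) + 358.0 + 1.67×(135−36.1) = 710.39 kJ/kg
Q = 378000 kJ/min = 6300 kJ/s = 6300 kJ/s
ṁ = Q/Δh = 6300 / 710.39 = 8.8684 kg/s

ṁ = 8.87 kg/s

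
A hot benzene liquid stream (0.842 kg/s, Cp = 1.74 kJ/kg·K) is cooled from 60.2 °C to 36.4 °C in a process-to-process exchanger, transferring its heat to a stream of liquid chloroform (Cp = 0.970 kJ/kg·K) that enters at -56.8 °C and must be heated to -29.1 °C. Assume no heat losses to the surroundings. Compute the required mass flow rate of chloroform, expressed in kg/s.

Heat released by hot stream: Q = 0.842 × 1.74 × (60.2 − 36.4) = 34.869 kJ/s
Energy balance on cold side (adiabatic exchanger): Q = ṁ_c·Cp_c·(T_c,out − T_c,in)
ṁ_c = 34.869 / [0.970 × (-29.1 − -56.8)] = 1.2977 kg/s

ṁ_c = 1.30 kg/s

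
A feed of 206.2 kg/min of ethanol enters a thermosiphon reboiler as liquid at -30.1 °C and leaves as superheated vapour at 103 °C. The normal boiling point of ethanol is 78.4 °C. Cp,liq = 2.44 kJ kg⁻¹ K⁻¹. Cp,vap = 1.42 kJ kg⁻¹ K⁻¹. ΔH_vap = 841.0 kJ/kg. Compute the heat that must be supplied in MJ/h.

Q = 14100 MJ/h

liquid -30.1→78.4 °C: 264.74 kJ/kg
vaporisation at 78.4 °C: 841 kJ/kg
vapour 78.4→103 °C: 34.932 kJ/kg
Δh = 264.74 + 841 + 34.932 = 1140.7 kJ/kg
Q = ṁ·Δh = 206.2 kg/min × 1140.7 kJ/kg = 235210 kJ/min
|Q| = 3920.1 kW = 14112 MJ/h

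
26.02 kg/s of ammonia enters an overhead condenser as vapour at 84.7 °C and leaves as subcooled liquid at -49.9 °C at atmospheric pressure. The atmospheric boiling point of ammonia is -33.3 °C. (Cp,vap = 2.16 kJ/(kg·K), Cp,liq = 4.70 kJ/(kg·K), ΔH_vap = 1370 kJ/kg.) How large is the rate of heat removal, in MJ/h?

Q_c = 160000 MJ/h

vapour 84.7→-33.3 °C: -254.88 kJ/kg
condensation at -33.3 °C: -1370 kJ/kg
liquid -33.3→-49.9 °C: -78.02 kJ/kg
Δh = -254.88 + -1370 + -78.02 = -1702.9 kJ/kg
Q = ṁ·Δh = 26.02 kg/s × -1702.9 kJ/kg = -44309 kJ/s
|Q| = 44309 kW = 159510 MJ/h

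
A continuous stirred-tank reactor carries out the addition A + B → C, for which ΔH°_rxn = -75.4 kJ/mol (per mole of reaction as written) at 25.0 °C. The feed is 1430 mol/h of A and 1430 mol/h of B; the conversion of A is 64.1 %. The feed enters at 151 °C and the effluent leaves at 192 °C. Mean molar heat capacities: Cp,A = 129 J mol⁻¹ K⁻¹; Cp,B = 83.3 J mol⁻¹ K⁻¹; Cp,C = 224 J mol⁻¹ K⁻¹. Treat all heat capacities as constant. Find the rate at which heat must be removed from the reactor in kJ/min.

Q_out = 915 kJ/min

Extent of reaction ξ = 0.641 × 1430 = 916.63 mol/h
Reaction term: ξ·ΔH°_rxn = 916.63 × -75.4 = -69114 kJ/h
Sensible, feed 151→25 °C: -38252 kJ/h
Outlet flows (mol/h): A 513.37, B 513.37, C 916.63
Sensible, products 25→192 °C: 52490 kJ/h
Q = ΔH = -54876 kJ/h = -15.243 kW
Heat removed = 914.6 kJ/min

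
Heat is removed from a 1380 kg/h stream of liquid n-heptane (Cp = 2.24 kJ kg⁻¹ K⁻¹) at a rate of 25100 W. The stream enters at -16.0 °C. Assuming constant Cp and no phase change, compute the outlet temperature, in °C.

Q = 25100 W = 90360 kJ/h
ΔT = Q/(ṁ·Cp) = 90360/(1380×2.24) = 29.231 K
T_out = -16.0 − 29.231 = -45.231 °C

T_out = -45.2 °C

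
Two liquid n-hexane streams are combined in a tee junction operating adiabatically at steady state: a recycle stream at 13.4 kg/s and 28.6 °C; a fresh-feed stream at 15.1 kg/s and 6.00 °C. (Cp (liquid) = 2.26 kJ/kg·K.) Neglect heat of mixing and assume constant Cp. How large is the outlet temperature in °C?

No heat crosses the boundary, so H_out = H_in.
Σ ṁᵢCp,ᵢTᵢ = 13.4×2.26×28.6 + 15.1×2.26×6.00 = 1070.9
Σ ṁᵢCp,ᵢ = 13.4×2.26 + 15.1×2.26 = 64.41
T_out = 1070.9 / 64.41 = 16.626 °C

T_out = 16.6 °C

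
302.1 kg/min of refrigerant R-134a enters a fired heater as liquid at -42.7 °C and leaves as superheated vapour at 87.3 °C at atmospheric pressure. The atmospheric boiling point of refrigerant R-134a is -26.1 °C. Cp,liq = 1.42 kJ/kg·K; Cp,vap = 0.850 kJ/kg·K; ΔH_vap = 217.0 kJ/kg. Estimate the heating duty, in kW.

liquid -42.7→-26.1 °C: 23.572 kJ/kg
vaporisation at -26.1 °C: 217 kJ/kg
vapour -26.1→87.3 °C: 96.39 kJ/kg
Δh = 23.572 + 217 + 96.39 = 336.96 kJ/kg
Q = ṁ·Δh = 302.1 kg/min × 336.96 kJ/kg = 101800 kJ/min
|Q| = 1696.6 kW

Q = 1700 kW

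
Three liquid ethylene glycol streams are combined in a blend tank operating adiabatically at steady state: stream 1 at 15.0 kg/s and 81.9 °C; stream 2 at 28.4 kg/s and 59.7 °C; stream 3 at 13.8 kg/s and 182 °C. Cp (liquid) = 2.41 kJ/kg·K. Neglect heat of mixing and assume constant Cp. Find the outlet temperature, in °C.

No heat crosses the boundary, so H_out = H_in.
T_out = Σ ṁᵢCp,ᵢTᵢ / Σ ṁᵢCp,ᵢ
      = 13100 / 137.85 = 95.028 °C

T_out = 95.0 °C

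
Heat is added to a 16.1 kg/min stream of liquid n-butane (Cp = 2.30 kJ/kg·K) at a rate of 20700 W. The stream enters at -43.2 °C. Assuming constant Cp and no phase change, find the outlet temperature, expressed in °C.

Q = 20700 W = 1242 kJ/min
ΔT = Q/(ṁ·Cp) = 1242/(16.1×2.30) = 33.54 K
T_out = -43.2 + 33.54 = -9.6596 °C

T_out = -9.66 °C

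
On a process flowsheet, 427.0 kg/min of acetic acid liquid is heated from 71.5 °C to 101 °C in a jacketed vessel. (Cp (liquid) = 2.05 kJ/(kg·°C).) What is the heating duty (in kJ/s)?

Q = ṁ·Cp·ΔT = 427.0 × 2.05 × (101 − 71.5) = 25823 kJ/min
Converting: 25823 / 60 s = 430.38 kW

Q = 430 kJ/s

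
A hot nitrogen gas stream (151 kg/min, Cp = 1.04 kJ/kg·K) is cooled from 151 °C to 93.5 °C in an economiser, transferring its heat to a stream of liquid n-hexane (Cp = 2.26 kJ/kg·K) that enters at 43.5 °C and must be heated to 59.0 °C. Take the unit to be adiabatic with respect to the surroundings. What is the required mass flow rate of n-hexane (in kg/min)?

Heat released by hot stream: Q = 151 × 1.04 × (151 − 93.5) = 9029.8 kJ/min
Energy balance on cold side (adiabatic exchanger): Q = ṁ_c·Cp_c·(T_c,out − T_c,in)
ṁ_c = 9029.8 / [2.26 × (59.0 − 43.5)] = 257.77 kg/min

ṁ_c = 258 kg/min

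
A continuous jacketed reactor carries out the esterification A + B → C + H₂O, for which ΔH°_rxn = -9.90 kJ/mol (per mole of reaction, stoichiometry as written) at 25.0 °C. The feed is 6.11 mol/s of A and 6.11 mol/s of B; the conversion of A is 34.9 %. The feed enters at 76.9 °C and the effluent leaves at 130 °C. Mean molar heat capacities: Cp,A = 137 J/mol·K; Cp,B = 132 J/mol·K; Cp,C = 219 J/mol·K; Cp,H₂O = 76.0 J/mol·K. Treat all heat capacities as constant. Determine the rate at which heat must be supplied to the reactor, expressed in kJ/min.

Extent of reaction ξ = 0.349 × 6.11 = 2.1324 mol/s
Reaction term: ξ·ΔH°_rxn = 2.1324 × -9.90 = -21.111 kJ/s
Sensible, feed 76.9→25 °C: -85.302 kJ/s
Outlet flows (mol/s): A 3.9776, B 3.9776, C 2.1324, H₂O 2.1324
Sensible, products 25→130 °C: 178.4 kJ/s
Q = ΔH = 71.985 kJ/s = 71.985 kW
Heat supplied = 4319.1 kJ/min

Q_in = 4320 kJ/min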